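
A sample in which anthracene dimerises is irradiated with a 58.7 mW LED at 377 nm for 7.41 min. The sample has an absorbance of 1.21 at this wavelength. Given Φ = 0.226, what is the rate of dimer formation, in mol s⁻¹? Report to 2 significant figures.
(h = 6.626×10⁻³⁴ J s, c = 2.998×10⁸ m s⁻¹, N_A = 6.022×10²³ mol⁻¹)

Photon energy at 377 nm: hc/λ = (6.626×10⁻³⁴)(2.998×10⁸)/(377×10⁻⁹) = 5.269×10⁻¹⁹ J.
Energy delivered: (58.7 mW)(444.6 s) = 26.10 J.
Photons incident: 26.10 / 5.269×10⁻¹⁹ = 4.954×10¹⁹, i.e. 4.954×10¹⁹/6.022×10²³ = 8.227×10⁻⁵ mol.
Fraction absorbed: 1 − 10^(−1.21) = 0.9383.
Photons absorbed: 0.9383 × 8.227×10⁻⁵ = 7.719×10⁻⁵ mol.
Product formed: 0.226 × 7.719×10⁻⁵ = 1.744×10⁻⁵ mol.
Rate: 1.744×10⁻⁵ / 444.6 s = 3.9×10⁻⁸ mol s⁻¹.

3.9×10⁻⁸ mol s⁻¹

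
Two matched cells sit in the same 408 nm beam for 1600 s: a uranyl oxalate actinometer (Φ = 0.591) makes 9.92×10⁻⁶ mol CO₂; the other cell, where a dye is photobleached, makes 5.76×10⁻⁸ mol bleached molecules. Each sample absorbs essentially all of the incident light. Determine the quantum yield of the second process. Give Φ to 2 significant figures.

Φ = 0.0034

Photons absorbed by the actinometer: 9.92×10⁻⁶ / 0.591 = 1.679×10⁻⁵ mol.
Φ(unknown) = 5.76×10⁻⁸ / 1.679×10⁻⁵ = 0.0034.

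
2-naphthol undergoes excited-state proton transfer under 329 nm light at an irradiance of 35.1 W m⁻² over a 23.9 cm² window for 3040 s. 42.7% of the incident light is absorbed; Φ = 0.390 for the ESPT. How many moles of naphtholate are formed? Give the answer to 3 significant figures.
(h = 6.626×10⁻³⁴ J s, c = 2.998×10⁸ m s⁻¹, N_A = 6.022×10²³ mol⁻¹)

Photon energy at 329 nm: hc/λ = (6.626×10⁻³⁴)(2.998×10⁸)/(329×10⁻⁹) = 6.038×10⁻¹⁹ J.
Energy delivered: (35.1 W m⁻²)(23.9×10⁻⁴ m²)(3040 s) = 255.0 J.
Photons incident: 255.0 / 6.038×10⁻¹⁹ = 4.223×10²⁰, i.e. 4.223×10²⁰/6.022×10²³ = 7.013×10⁻⁴ mol.
Photons absorbed: 0.427 × 7.013×10⁻⁴ = 2.995×10⁻⁴ mol.
Product: Φ × n_abs = 0.390 × 2.995×10⁻⁴ = 1.168×10⁻⁴ mol.

1.17×10⁻⁴ mol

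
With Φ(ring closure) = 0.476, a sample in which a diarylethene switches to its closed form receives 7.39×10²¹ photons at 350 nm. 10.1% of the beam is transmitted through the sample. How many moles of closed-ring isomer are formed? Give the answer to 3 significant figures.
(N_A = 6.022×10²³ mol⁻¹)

Moles of photons: 7.39×10²¹ / 6.022×10²³ = 0.01227 mol.
Fraction absorbed: 1 − 10.1/100 = 0.8990.
Photons absorbed: 0.8990 × 0.01227 = 0.01103 mol.
Product: Φ × n_abs = 0.476 × 0.01103 = 0.005250 mol.

0.00525 mol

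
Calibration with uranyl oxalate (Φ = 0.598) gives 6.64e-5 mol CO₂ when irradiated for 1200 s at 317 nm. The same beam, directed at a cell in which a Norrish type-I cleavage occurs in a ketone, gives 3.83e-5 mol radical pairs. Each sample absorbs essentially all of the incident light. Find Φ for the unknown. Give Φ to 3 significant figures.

Φ = 0.345

Photons absorbed by the actinometer: 6.64e-5 / 0.598 = 1.110e-4 mol.
Φ(unknown) = 3.83e-5 / 1.110e-4 = 0.345.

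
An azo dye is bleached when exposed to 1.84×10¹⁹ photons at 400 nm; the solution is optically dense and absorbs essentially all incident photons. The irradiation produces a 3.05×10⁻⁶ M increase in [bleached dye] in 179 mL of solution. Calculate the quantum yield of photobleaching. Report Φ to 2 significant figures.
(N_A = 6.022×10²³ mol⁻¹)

Product: (3.05×10⁻⁶ M)(0.179 L) = 5.459×10⁻⁷ mol.
Moles of photons: 1.84×10¹⁹ / 6.022×10²³ = 3.055×10⁻⁵ mol.
Φ = 5.459×10⁻⁷ mol / 3.055×10⁻⁵ mol photons = 0.018.

Φ = 0.018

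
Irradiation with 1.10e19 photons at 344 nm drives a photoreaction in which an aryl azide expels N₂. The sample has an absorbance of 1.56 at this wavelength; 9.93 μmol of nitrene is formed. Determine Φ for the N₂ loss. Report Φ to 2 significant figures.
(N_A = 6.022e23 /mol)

Product: 9.93 μmol = 9.93e-6 mol.
Moles of photons: 1.10e19 / 6.022e23 = 1.827e-5 mol.
Fraction absorbed: 1 − 10^(−1.56) = 0.9725.
Photons absorbed: 0.9725 × 1.827e-5 = 1.777e-5 mol.
Φ = 9.93e-6 mol / 1.777e-5 mol photons = 0.56.

Φ = 0.56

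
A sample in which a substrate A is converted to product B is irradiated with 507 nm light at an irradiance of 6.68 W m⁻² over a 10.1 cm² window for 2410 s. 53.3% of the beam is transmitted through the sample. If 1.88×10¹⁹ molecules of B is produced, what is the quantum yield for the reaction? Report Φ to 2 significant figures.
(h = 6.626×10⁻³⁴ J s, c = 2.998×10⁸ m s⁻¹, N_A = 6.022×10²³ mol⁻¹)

Φ = 0.97

Product: 1.88×10¹⁹ / 6.022×10²³ = 3.122×10⁻⁵ mol.
Photon energy at 507 nm: hc/λ = (6.626×10⁻³⁴)(2.998×10⁸)/(507×10⁻⁹) = 3.918×10⁻¹⁹ J.
Energy delivered: (6.68 W m⁻²)(10.1×10⁻⁴ m²)(2410 s) = 16.26 J.
Photons incident: 16.26 / 3.918×10⁻¹⁹ = 4.150×10¹⁹, i.e. 4.150×10¹⁹/6.022×10²³ = 6.891×10⁻⁵ mol.
Fraction absorbed: 1 − 53.3/100 = 0.4670.
Photons absorbed: 0.4670 × 6.891×10⁻⁵ = 3.218×10⁻⁵ mol.
Φ = 3.122×10⁻⁵ mol / 3.218×10⁻⁵ mol photons = 0.97.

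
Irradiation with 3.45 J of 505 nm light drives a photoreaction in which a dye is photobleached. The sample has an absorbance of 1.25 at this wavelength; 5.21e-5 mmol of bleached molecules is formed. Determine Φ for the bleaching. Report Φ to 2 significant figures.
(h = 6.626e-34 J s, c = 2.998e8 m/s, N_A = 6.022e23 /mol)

Φ = 0.0038

Product: 5.21e-5 mmol = 5.21e-8 mol.
Photon energy at 505 nm: hc/λ = (6.626e-34)(2.998e8)/(505e-9) = 3.934e-19 J.
Photons incident: 3.45 / 3.934e-19 = 8.770e18, i.e. 8.770e18/6.022e23 = 1.456e-5 mol.
Fraction absorbed: 1 − 10^(−1.25) = 0.9438.
Photons absorbed: 0.9438 × 1.456e-5 = 1.374e-5 mol.
Φ = 5.21e-8 mol / 1.374e-5 mol photons = 0.0038.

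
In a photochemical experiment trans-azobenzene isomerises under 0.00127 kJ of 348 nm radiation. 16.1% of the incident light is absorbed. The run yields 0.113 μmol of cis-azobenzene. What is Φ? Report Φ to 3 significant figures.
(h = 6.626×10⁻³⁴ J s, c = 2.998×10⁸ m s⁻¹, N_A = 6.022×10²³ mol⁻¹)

Φ = 0.190

Product: 0.113 μmol = 1.13×10⁻⁷ mol.
Photon energy at 348 nm: hc/λ = (6.626×10⁻³⁴)(2.998×10⁸)/(348×10⁻⁹) = 5.708×10⁻¹⁹ J.
Incident energy: 0.00127 kJ = 1.27 J.
Photons incident: 1.27 / 5.708×10⁻¹⁹ = 2.225×10¹⁸, i.e. 2.225×10¹⁸/6.022×10²³ = 3.695×10⁻⁶ mol.
Photons absorbed: 0.161 × 3.695×10⁻⁶ = 5.949×10⁻⁷ mol.
Φ = 1.13×10⁻⁷ mol / 5.949×10⁻⁷ mol photons = 0.190.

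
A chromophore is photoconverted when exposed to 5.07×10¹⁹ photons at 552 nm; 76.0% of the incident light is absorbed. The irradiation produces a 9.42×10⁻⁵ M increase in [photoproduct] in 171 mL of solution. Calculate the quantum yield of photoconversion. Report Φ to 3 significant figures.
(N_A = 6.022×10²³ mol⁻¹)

Product: (9.42×10⁻⁵ M)(0.171 L) = 1.611×10⁻⁵ mol.
Moles of photons: 5.07×10¹⁹ / 6.022×10²³ = 8.419×10⁻⁵ mol.
Photons absorbed: 0.760 × 8.419×10⁻⁵ = 6.398×10⁻⁵ mol.
Φ = 1.611×10⁻⁵ mol / 6.398×10⁻⁵ mol photons = 0.252.

Φ = 0.252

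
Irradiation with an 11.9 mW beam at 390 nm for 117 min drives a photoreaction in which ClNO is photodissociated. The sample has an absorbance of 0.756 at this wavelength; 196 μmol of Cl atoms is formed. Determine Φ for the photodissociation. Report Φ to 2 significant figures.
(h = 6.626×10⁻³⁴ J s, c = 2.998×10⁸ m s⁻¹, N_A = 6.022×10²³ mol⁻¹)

Φ = 0.87

Product: 196 μmol = 1.96×10⁻⁴ mol.
Photon energy at 390 nm: hc/λ = (6.626×10⁻³⁴)(2.998×10⁸)/(390×10⁻⁹) = 5.094×10⁻¹⁹ J.
Energy delivered: (11.9 mW)(7020 s) = 83.54 J.
Photons incident: 83.54 / 5.094×10⁻¹⁹ = 1.640×10²⁰, i.e. 1.640×10²⁰/6.022×10²³ = 2.723×10⁻⁴ mol.
Fraction absorbed: 1 − 10^(−0.756) = 0.8246.
Photons absorbed: 0.8246 × 2.723×10⁻⁴ = 2.245×10⁻⁴ mol.
Φ = 1.96×10⁻⁴ mol / 2.245×10⁻⁴ mol photons = 0.87.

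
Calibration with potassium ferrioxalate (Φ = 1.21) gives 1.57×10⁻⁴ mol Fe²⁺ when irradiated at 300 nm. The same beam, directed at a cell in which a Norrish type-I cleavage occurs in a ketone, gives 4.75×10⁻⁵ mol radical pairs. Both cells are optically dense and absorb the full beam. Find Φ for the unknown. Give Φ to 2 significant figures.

Φ = 0.37

Photons absorbed by the actinometer: 1.57×10⁻⁴ / 1.21 = 1.298×10⁻⁴ mol.
Φ(unknown) = 4.75×10⁻⁵ / 1.298×10⁻⁴ = 0.37.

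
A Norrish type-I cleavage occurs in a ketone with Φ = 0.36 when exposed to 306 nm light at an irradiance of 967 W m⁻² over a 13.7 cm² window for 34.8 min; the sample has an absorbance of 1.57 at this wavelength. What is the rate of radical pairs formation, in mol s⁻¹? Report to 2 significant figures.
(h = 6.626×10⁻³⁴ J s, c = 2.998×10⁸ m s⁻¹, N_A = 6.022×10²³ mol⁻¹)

Photon energy at 306 nm: hc/λ = (6.626×10⁻³⁴)(2.998×10⁸)/(306×10⁻⁹) = 6.492×10⁻¹⁹ J.
Energy delivered: (967 W m⁻²)(13.7×10⁻⁴ m²)(2088 s) = 2766 J.
Photons incident: 2766 / 6.492×10⁻¹⁹ = 4.261×10²¹, i.e. 4.261×10²¹/6.022×10²³ = 0.007076 mol.
Fraction absorbed: 1 − 10^(−1.57) = 0.9731.
Photons absorbed: 0.9731 × 0.007076 = 0.006886 mol.
Product formed: 0.36 × 0.006886 = 0.002479 mol.
Rate: 0.002479 / 2088 s = 1.2×10⁻⁶ mol s⁻¹.

1.2×10⁻⁶ mol s⁻¹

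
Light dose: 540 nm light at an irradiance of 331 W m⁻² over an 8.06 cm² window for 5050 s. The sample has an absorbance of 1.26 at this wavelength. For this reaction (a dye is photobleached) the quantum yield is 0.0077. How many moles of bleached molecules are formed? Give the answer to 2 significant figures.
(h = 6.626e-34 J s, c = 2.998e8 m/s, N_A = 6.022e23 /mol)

4.4e-5 mol

Photon energy at 540 nm: hc/λ = (6.626e-34)(2.998e8)/(540e-9) = 3.679e-19 J.
Energy delivered: (331 W m⁻²)(8.06e-4 m²)(5050 s) = 1347 J.
Photons incident: 1347 / 3.679e-19 = 3.661e21, i.e. 3.661e21/6.022e23 = 0.006079 mol.
Fraction absorbed: 1 − 10^(−1.26) = 0.9450.
Photons absorbed: 0.9450 × 0.006079 = 0.005745 mol.
Product: Φ × n_abs = 0.0077 × 0.005745 = 4.424e-5 mol.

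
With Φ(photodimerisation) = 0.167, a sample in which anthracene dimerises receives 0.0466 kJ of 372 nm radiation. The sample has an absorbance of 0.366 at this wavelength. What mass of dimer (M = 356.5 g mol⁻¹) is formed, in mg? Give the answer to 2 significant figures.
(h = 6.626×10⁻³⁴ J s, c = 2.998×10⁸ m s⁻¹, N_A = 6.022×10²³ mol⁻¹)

4.9 mg

Photon energy at 372 nm: hc/λ = (6.626×10⁻³⁴)(2.998×10⁸)/(372×10⁻⁹) = 5.340×10⁻¹⁹ J.
Incident energy: 0.0466 kJ = 46.6 J.
Photons incident: 46.6 / 5.340×10⁻¹⁹ = 8.727×10¹⁹, i.e. 8.727×10¹⁹/6.022×10²³ = 1.449×10⁻⁴ mol.
Fraction absorbed: 1 − 10^(−0.366) = 0.5695.
Photons absorbed: 0.5695 × 1.449×10⁻⁴ = 8.252×10⁻⁵ mol.
Product: Φ × n_abs = 0.167 × 8.252×10⁻⁵ = 1.378×10⁻⁵ mol.
Mass: 1.378×10⁻⁵ × 356.5 = 0.004913 g = 4.9 mg.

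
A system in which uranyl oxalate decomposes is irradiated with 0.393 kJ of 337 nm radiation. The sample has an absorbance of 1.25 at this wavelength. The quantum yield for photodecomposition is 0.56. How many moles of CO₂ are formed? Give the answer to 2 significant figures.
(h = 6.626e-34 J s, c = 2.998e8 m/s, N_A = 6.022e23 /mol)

5.9e-4 mol

Photon energy at 337 nm: hc/λ = (6.626e-34)(2.998e8)/(337e-9) = 5.895e-19 J.
Incident energy: 0.393 kJ = 393 J.
Photons incident: 393 / 5.895e-19 = 6.667e20, i.e. 6.667e20/6.022e23 = 0.001107 mol.
Fraction absorbed: 1 − 10^(−1.25) = 0.9438.
Photons absorbed: 0.9438 × 0.001107 = 0.001045 mol.
Product: Φ × n_abs = 0.56 × 0.001045 = 5.852e-4 mol.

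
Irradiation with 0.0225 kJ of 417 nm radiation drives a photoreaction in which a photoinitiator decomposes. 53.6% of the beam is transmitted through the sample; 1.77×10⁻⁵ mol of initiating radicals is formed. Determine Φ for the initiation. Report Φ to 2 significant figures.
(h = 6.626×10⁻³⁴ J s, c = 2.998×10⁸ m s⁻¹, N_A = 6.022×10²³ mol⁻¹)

Photon energy at 417 nm: hc/λ = (6.626×10⁻³⁴)(2.998×10⁸)/(417×10⁻⁹) = 4.764×10⁻¹⁹ J.
Incident energy: 0.0225 kJ = 22.5 J.
Photons incident: 22.5 / 4.764×10⁻¹⁹ = 4.723×10¹⁹, i.e. 4.723×10¹⁹/6.022×10²³ = 7.843×10⁻⁵ mol.
Fraction absorbed: 1 − 53.6/100 = 0.4640.
Photons absorbed: 0.4640 × 7.843×10⁻⁵ = 3.639×10⁻⁵ mol.
Φ = 1.77×10⁻⁵ mol / 3.639×10⁻⁵ mol photons = 0.49.

Φ = 0.49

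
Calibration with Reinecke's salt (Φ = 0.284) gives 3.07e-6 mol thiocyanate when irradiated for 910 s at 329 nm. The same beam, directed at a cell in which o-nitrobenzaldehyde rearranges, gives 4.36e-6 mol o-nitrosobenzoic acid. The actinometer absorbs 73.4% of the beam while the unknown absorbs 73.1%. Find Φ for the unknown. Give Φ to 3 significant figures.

Photons absorbed by the actinometer: 3.07e-6 / 0.284 = 1.081e-5 mol.
Incident flux: 1.081e-5 / 0.734 = 1.473e-5 einstein.
Absorbed by unknown: 0.731 × 1.473e-5 = 1.077e-5 mol.
Φ(unknown) = 4.36e-6 / 1.077e-5 = 0.405.

Φ = 0.405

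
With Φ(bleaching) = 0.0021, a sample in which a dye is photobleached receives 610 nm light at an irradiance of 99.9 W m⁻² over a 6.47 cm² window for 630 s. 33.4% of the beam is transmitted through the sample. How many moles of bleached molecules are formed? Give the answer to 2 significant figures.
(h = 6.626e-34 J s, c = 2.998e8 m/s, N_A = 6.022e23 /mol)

Photon energy at 610 nm: hc/λ = (6.626e-34)(2.998e8)/(610e-9) = 3.257e-19 J.
Energy delivered: (99.9 W m⁻²)(6.47e-4 m²)(630 s) = 40.72 J.
Photons incident: 40.72 / 3.257e-19 = 1.250e20, i.e. 1.250e20/6.022e23 = 2.076e-4 mol.
Fraction absorbed: 1 − 33.4/100 = 0.6660.
Photons absorbed: 0.6660 × 2.076e-4 = 1.383e-4 mol.
Product: Φ × n_abs = 0.0021 × 1.383e-4 = 2.904e-7 mol.

2.9e-7 mol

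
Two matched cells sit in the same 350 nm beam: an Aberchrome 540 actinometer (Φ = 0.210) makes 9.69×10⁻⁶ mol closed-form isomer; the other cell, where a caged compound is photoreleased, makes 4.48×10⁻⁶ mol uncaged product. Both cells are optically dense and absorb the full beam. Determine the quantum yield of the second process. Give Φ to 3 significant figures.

Photons absorbed by the actinometer: 9.69×10⁻⁶ / 0.210 = 4.614×10⁻⁵ mol.
Φ(unknown) = 4.48×10⁻⁶ / 4.614×10⁻⁵ = 0.0971.

Φ = 0.0971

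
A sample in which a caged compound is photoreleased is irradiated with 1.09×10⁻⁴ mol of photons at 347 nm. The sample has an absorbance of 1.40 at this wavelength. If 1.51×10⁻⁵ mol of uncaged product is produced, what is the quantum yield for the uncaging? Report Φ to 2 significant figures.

Φ = 0.14

Fraction absorbed: 1 − 10^(−1.40) = 0.9602.
Photons absorbed: 0.9602 × 1.09×10⁻⁴ = 1.047×10⁻⁴ mol.
Φ = 1.51×10⁻⁵ mol / 1.047×10⁻⁴ mol photons = 0.14.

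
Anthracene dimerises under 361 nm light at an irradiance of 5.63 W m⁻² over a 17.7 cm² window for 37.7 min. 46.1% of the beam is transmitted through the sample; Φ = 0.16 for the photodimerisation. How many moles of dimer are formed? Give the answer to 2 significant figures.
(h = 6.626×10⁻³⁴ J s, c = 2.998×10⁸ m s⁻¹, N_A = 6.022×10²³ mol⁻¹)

Photon energy at 361 nm: hc/λ = (6.626×10⁻³⁴)(2.998×10⁸)/(361×10⁻⁹) = 5.503×10⁻¹⁹ J.
Energy delivered: (5.63 W m⁻²)(17.7×10⁻⁴ m²)(2262 s) = 22.54 J.
Photons incident: 22.54 / 5.503×10⁻¹⁹ = 4.096×10¹⁹, i.e. 4.096×10¹⁹/6.022×10²³ = 6.802×10⁻⁵ mol.
Fraction absorbed: 1 − 46.1/100 = 0.5390.
Photons absorbed: 0.5390 × 6.802×10⁻⁵ = 3.666×10⁻⁵ mol.
Product: Φ × n_abs = 0.16 × 3.666×10⁻⁵ = 5.866×10⁻⁶ mol.

5.9×10⁻⁶ mol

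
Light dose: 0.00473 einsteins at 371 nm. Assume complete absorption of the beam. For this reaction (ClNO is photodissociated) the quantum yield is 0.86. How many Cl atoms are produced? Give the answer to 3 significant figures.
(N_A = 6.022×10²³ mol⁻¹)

2.45×10²¹ atoms

Product: Φ × n_abs = 0.86 × 0.00473 = 0.004068 mol.
As a count: 0.004068 × 6.022×10²³ = 2.45×10²¹.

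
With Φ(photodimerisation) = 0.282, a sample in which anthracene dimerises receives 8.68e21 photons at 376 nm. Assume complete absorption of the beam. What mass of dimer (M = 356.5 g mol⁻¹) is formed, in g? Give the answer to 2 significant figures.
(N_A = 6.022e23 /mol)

1.4 g

Moles of photons: 8.68e21 / 6.022e23 = 0.01441 mol.
Product: Φ × n_abs = 0.282 × 0.01441 = 0.004064 mol.
Mass: 0.004064 × 356.5 = 1.449 g = 1.4 g.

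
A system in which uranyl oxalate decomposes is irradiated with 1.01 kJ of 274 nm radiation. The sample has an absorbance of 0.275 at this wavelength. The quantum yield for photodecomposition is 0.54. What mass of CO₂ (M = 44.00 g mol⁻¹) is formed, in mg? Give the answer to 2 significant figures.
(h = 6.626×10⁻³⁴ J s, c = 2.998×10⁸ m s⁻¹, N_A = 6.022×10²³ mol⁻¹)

26 mg

Photon energy at 274 nm: hc/λ = (6.626×10⁻³⁴)(2.998×10⁸)/(274×10⁻⁹) = 7.250×10⁻¹⁹ J.
Incident energy: 1.01 kJ = 1010 J.
Photons incident: 1010 / 7.250×10⁻¹⁹ = 1.393×10²¹, i.e. 1.393×10²¹/6.022×10²³ = 0.002313 mol.
Fraction absorbed: 1 − 10^(−0.275) = 0.4691.
Photons absorbed: 0.4691 × 0.002313 = 0.001085 mol.
Product: Φ × n_abs = 0.54 × 0.001085 = 5.859×10⁻⁴ mol.
Mass: 5.859×10⁻⁴ × 44.00 = 0.02578 g = 26 mg.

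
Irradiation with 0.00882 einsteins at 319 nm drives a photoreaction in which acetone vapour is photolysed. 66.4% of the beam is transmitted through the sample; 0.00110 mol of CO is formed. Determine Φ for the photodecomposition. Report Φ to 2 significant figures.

Φ = 0.37

Fraction absorbed: 1 − 66.4/100 = 0.3360.
Photons absorbed: 0.3360 × 0.00882 = 0.002964 mol.
Φ = 0.00110 mol / 0.002964 mol photons = 0.37.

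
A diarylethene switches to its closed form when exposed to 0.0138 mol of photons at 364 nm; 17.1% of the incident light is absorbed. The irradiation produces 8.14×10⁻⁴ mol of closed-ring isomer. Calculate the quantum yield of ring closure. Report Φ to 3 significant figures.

Φ = 0.345

Photons absorbed: 0.171 × 0.0138 = 0.002360 mol.
Φ = 8.14×10⁻⁴ mol / 0.002360 mol photons = 0.345.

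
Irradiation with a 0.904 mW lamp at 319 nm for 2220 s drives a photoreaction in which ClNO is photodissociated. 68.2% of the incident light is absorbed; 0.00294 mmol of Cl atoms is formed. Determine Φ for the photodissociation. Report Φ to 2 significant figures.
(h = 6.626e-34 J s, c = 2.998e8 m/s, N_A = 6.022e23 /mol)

Φ = 0.81

Product: 0.00294 mmol = 2.94e-6 mol.
Photon energy at 319 nm: hc/λ = (6.626e-34)(2.998e8)/(319e-9) = 6.227e-19 J.
Energy delivered: (0.904 mW)(2220 s) = 2.007 J.
Photons incident: 2.007 / 6.227e-19 = 3.223e18, i.e. 3.223e18/6.022e23 = 5.352e-6 mol.
Photons absorbed: 0.682 × 5.352e-6 = 3.650e-6 mol.
Φ = 2.94e-6 mol / 3.650e-6 mol photons = 0.81.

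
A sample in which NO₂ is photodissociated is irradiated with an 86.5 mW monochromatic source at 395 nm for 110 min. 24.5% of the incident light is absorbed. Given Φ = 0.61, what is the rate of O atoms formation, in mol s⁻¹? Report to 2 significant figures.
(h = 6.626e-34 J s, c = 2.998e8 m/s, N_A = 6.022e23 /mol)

4.3e-8 mol s⁻¹

Photon energy at 395 nm: hc/λ = (6.626e-34)(2.998e8)/(395e-9) = 5.029e-19 J.
Energy delivered: (86.5 mW)(6600 s) = 570.9 J.
Photons incident: 570.9 / 5.029e-19 = 1.135e21, i.e. 1.135e21/6.022e23 = 0.001885 mol.
Photons absorbed: 0.245 × 0.001885 = 4.618e-4 mol.
Product formed: 0.61 × 4.618e-4 = 2.817e-4 mol.
Rate: 2.817e-4 / 6600 s = 4.3e-8 mol s⁻¹.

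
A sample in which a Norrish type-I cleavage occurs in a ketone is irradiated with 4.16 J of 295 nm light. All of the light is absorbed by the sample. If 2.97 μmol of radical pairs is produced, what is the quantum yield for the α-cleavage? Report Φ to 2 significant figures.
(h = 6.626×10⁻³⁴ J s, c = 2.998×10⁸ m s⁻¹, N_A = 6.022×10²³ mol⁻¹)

Product: 2.97 μmol = 2.97×10⁻⁶ mol.
Photon energy at 295 nm: hc/λ = (6.626×10⁻³⁴)(2.998×10⁸)/(295×10⁻⁹) = 6.734×10⁻¹⁹ J.
Photons incident: 4.16 / 6.734×10⁻¹⁹ = 6.178×10¹⁸, i.e. 6.178×10¹⁸/6.022×10²³ = 1.026×10⁻⁵ mol.
Φ = 2.97×10⁻⁶ mol / 1.026×10⁻⁵ mol photons = 0.29.

Φ = 0.29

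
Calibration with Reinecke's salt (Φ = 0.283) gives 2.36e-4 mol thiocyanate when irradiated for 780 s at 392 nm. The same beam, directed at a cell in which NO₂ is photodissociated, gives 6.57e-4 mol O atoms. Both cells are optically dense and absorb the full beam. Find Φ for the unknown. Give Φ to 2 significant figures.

Photons absorbed by the actinometer: 2.36e-4 / 0.283 = 8.339e-4 mol.
Φ(unknown) = 6.57e-4 / 8.339e-4 = 0.79.

Φ = 0.79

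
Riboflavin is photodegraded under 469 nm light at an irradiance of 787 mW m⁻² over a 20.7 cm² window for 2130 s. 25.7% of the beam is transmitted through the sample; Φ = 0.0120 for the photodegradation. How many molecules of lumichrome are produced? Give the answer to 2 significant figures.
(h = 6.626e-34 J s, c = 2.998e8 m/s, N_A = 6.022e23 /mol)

Photon energy at 469 nm: hc/λ = (6.626e-34)(2.998e8)/(469e-9) = 4.236e-19 J.
Energy delivered: (787 mW m⁻²)(20.7e-4 m²)(2130 s) = 3.470 J.
Photons incident: 3.470 / 4.236e-19 = 8.192e18, i.e. 8.192e18/6.022e23 = 1.360e-5 mol.
Fraction absorbed: 1 − 25.7/100 = 0.7430.
Photons absorbed: 0.7430 × 1.360e-5 = 1.010e-5 mol.
Product: Φ × n_abs = 0.0120 × 1.010e-5 = 1.212e-7 mol.
As a count: 1.212e-7 × 6.022e23 = 7.3e16.

7.3e16 molecules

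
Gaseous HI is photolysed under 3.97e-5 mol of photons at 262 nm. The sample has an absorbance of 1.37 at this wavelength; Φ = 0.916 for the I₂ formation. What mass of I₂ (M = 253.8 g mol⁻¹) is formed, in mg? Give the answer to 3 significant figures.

Fraction absorbed: 1 − 10^(−1.37) = 0.9573.
Photons absorbed: 0.9573 × 3.97e-5 = 3.800e-5 mol.
Product: Φ × n_abs = 0.916 × 3.800e-5 = 3.481e-5 mol.
Mass: 3.481e-5 × 253.8 = 0.008835 g = 8.84 mg.

8.84 mg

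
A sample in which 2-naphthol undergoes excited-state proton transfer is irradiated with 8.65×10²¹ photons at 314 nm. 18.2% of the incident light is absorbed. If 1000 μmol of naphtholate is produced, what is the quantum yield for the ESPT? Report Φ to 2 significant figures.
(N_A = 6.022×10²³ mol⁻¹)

Product: 1000 μmol = 0.00100 mol.
Moles of photons: 8.65×10²¹ / 6.022×10²³ = 0.01436 mol.
Photons absorbed: 0.182 × 0.01436 = 0.002614 mol.
Φ = 0.00100 mol / 0.002614 mol photons = 0.38.

Φ = 0.38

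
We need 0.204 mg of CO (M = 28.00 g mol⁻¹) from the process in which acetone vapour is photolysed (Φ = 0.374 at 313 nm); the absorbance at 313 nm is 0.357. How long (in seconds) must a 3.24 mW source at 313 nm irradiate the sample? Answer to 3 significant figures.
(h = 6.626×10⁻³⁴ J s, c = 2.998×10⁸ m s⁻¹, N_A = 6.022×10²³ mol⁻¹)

t ≈ 4100 s

Product: 0.204 mg / 28.00 g mol⁻¹ = 7.286×10⁻⁶ mol.
Photons that must be absorbed: 7.286×10⁻⁶ / 0.374 = 1.948×10⁻⁵ mol.
Fraction absorbed: 1 − 10^(−0.357) = 0.5605.
Incident photons needed: 1.948×10⁻⁵ / 0.5605 = 3.475×10⁻⁵ mol.
Photon energy: hc/λ = 6.347×10⁻¹⁹ J; per mole, 3.822×10⁵ J mol⁻¹.
Energy required: 3.475×10⁻⁵ × 3.822×10⁵ = 13.28 J.
Time: 13.28 J / 0.00324 W = 4100 s.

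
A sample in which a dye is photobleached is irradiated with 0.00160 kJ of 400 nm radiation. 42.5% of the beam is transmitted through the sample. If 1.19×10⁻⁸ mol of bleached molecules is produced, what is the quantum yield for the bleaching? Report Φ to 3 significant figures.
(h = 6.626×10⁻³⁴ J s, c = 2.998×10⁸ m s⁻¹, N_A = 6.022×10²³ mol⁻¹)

Photon energy at 400 nm: hc/λ = (6.626×10⁻³⁴)(2.998×10⁸)/(400×10⁻⁹) = 4.966×10⁻¹⁹ J.
Incident energy: 0.00160 kJ = 1.60 J.
Photons incident: 1.60 / 4.966×10⁻¹⁹ = 3.222×10¹⁸, i.e. 3.222×10¹⁸/6.022×10²³ = 5.350×10⁻⁶ mol.
Fraction absorbed: 1 − 42.5/100 = 0.5750.
Photons absorbed: 0.5750 × 5.350×10⁻⁶ = 3.076×10⁻⁶ mol.
Φ = 1.19×10⁻⁸ mol / 3.076×10⁻⁶ mol photons = 0.00387.

Φ = 0.00387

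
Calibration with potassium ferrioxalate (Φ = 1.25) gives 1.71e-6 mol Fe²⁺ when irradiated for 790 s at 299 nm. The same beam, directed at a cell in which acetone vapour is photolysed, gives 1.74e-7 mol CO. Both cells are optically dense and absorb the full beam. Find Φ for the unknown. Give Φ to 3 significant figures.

Φ = 0.127

Photons absorbed by the actinometer: 1.71e-6 / 1.25 = 1.368e-6 mol.
Φ(unknown) = 1.74e-7 / 1.368e-6 = 0.127.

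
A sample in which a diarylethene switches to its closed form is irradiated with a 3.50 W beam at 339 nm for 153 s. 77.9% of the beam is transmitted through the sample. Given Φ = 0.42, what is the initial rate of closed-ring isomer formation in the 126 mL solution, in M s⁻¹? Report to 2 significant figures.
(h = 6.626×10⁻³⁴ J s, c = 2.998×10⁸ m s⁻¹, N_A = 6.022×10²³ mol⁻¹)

7.3×10⁻⁶ M s⁻¹

Photon energy at 339 nm: hc/λ = (6.626×10⁻³⁴)(2.998×10⁸)/(339×10⁻⁹) = 5.860×10⁻¹⁹ J.
Energy delivered: (3.50 W)(153 s) = 535.5 J.
Photons incident: 535.5 / 5.860×10⁻¹⁹ = 9.138×10²⁰, i.e. 9.138×10²⁰/6.022×10²³ = 0.001517 mol.
Fraction absorbed: 1 − 77.9/100 = 0.2210.
Photons absorbed: 0.2210 × 0.001517 = 3.353×10⁻⁴ mol.
Product formed: 0.42 × 3.353×10⁻⁴ = 1.408×10⁻⁴ mol.
Rate: 1.408×10⁻⁴ mol / (153 s × 0.126 L) = 7.3×10⁻⁶ M s⁻¹.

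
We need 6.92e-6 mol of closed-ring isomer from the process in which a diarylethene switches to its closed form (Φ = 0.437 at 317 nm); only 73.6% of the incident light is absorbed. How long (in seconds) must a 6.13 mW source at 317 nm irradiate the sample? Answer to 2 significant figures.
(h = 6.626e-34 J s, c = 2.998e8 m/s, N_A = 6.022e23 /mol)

Photons that must be absorbed: 6.92e-6 / 0.437 = 1.584e-5 mol.
Incident photons needed: 1.584e-5 / 0.736 = 2.152e-5 mol.
Photon energy: hc/λ = 6.266e-19 J; per mole, 3.773e5 J mol⁻¹.
Energy required: 2.152e-5 × 3.773e5 = 8.119 J.
Time: 8.119 J / 0.00613 W = 1300 s.

t ≈ 1300 s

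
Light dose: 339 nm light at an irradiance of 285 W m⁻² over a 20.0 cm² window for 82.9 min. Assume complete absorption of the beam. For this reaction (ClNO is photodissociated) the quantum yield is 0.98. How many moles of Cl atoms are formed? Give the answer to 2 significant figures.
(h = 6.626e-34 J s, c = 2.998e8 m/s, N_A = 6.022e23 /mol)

Photon energy at 339 nm: hc/λ = (6.626e-34)(2.998e8)/(339e-9) = 5.860e-19 J.
Energy delivered: (285 W m⁻²)(20.0e-4 m²)(4974 s) = 2835 J.
Photons incident: 2835 / 5.860e-19 = 4.838e21, i.e. 4.838e21/6.022e23 = 0.008034 mol.
Product: Φ × n_abs = 0.98 × 0.008034 = 0.007873 mol.

0.0079 mol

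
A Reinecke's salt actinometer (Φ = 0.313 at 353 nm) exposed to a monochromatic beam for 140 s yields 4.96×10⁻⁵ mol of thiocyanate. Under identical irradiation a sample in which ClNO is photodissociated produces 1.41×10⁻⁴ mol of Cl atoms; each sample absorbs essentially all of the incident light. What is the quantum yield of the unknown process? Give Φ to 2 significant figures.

Photons absorbed by the actinometer: 4.96×10⁻⁵ / 0.313 = 1.585×10⁻⁴ mol.
Φ(unknown) = 1.41×10⁻⁴ / 1.585×10⁻⁴ = 0.89.

Φ = 0.89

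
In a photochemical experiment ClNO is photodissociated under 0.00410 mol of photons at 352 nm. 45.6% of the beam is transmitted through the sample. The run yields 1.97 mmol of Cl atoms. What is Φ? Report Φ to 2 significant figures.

Φ = 0.88

Product: 1.97 mmol = 0.00197 mol.
Fraction absorbed: 1 − 45.6/100 = 0.5440.
Photons absorbed: 0.5440 × 0.00410 = 0.002230 mol.
Φ = 0.00197 mol / 0.002230 mol photons = 0.88.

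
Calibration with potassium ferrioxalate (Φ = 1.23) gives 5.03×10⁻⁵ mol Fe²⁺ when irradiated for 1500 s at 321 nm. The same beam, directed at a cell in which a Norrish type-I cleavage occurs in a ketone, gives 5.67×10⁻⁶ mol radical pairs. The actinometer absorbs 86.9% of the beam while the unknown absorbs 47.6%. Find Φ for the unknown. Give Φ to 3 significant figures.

Φ = 0.253

Photons absorbed by the actinometer: 5.03×10⁻⁵ / 1.23 = 4.089×10⁻⁵ mol.
Incident flux: 4.089×10⁻⁵ / 0.869 = 4.705×10⁻⁵ einstein.
Absorbed by unknown: 0.476 × 4.705×10⁻⁵ = 2.240×10⁻⁵ mol.
Φ(unknown) = 5.67×10⁻⁶ / 2.240×10⁻⁵ = 0.253.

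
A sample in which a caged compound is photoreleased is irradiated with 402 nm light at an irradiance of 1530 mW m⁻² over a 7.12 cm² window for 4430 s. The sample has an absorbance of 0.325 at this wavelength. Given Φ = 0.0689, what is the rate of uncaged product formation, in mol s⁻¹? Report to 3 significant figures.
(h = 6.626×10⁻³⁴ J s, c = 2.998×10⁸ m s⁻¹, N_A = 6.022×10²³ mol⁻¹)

Photon energy at 402 nm: hc/λ = (6.626×10⁻³⁴)(2.998×10⁸)/(402×10⁻⁹) = 4.941×10⁻¹⁹ J.
Energy delivered: (1530 mW m⁻²)(7.12×10⁻⁴ m²)(4430 s) = 4.826 J.
Photons incident: 4.826 / 4.941×10⁻¹⁹ = 9.767×10¹⁸, i.e. 9.767×10¹⁸/6.022×10²³ = 1.622×10⁻⁵ mol.
Fraction absorbed: 1 − 10^(−0.325) = 0.5268.
Photons absorbed: 0.5268 × 1.622×10⁻⁵ = 8.545×10⁻⁶ mol.
Product formed: 0.0689 × 8.545×10⁻⁶ = 5.888×10⁻⁷ mol.
Rate: 5.888×10⁻⁷ / 4430 s = 1.33×10⁻¹⁰ mol s⁻¹.

1.33×10⁻¹⁰ mol s⁻¹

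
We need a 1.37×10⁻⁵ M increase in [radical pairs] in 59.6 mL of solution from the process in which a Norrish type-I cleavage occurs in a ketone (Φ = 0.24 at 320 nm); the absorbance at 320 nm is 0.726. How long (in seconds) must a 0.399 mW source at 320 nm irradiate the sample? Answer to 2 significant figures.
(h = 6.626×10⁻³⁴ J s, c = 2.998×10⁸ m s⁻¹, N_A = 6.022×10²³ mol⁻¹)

t ≈ 3900 s

Product: (1.37×10⁻⁵ M)(0.0596 L) = 8.165×10⁻⁷ mol.
Photons that must be absorbed: 8.165×10⁻⁷ / 0.24 = 3.402×10⁻⁶ mol.
Fraction absorbed: 1 − 10^(−0.726) = 0.8121.
Incident photons needed: 3.402×10⁻⁶ / 0.8121 = 4.189×10⁻⁶ mol.
Photon energy: hc/λ = 6.208×10⁻¹⁹ J; per mole, 3.738×10⁵ J mol⁻¹.
Energy required: 4.189×10⁻⁶ × 3.738×10⁵ = 1.566 J.
Time: 1.566 J / 0.000399 W = 3900 s.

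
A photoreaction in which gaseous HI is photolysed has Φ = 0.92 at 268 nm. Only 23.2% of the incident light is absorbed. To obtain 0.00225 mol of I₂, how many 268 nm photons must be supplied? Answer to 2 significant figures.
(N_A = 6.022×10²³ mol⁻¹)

Photons that must be absorbed: 0.00225 / 0.92 = 0.002446 mol.
Incident photons needed: 0.002446 / 0.232 = 0.01054 mol.
Photon count: 0.01054 × 6.022×10²³ = 6.3×10²¹.

6.3×10²¹ photons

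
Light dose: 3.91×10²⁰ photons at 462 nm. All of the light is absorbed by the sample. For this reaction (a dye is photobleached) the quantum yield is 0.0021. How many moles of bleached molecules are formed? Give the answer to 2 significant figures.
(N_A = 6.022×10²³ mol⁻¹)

1.4×10⁻⁶ mol

Moles of photons: 3.91×10²⁰ / 6.022×10²³ = 6.493×10⁻⁴ mol.
Product: Φ × n_abs = 0.0021 × 6.493×10⁻⁴ = 1.364×10⁻⁶ mol.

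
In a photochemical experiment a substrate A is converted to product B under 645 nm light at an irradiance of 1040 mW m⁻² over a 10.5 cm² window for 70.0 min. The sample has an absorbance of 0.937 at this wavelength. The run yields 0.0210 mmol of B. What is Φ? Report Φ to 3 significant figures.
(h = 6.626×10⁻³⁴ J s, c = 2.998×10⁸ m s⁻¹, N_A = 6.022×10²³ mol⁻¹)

Φ = 0.960

Product: 0.0210 mmol = 2.10×10⁻⁵ mol.
Photon energy at 645 nm: hc/λ = (6.626×10⁻³⁴)(2.998×10⁸)/(645×10⁻⁹) = 3.080×10⁻¹⁹ J.
Energy delivered: (1040 mW m⁻²)(10.5×10⁻⁴ m²)(4200 s) = 4.586 J.
Photons incident: 4.586 / 3.080×10⁻¹⁹ = 1.489×10¹⁹, i.e. 1.489×10¹⁹/6.022×10²³ = 2.473×10⁻⁵ mol.
Fraction absorbed: 1 − 10^(−0.937) = 0.8844.
Photons absorbed: 0.8844 × 2.473×10⁻⁵ = 2.187×10⁻⁵ mol.
Φ = 2.10×10⁻⁵ mol / 2.187×10⁻⁵ mol photons = 0.960.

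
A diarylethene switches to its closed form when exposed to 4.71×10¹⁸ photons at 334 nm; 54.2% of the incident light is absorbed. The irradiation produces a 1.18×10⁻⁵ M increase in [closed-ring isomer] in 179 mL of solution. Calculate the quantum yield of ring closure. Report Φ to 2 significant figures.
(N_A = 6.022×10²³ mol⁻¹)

Φ = 0.50

Product: (1.18×10⁻⁵ M)(0.179 L) = 2.112×10⁻⁶ mol.
Moles of photons: 4.71×10¹⁸ / 6.022×10²³ = 7.821×10⁻⁶ mol.
Photons absorbed: 0.542 × 7.821×10⁻⁶ = 4.239×10⁻⁶ mol.
Φ = 2.112×10⁻⁶ mol / 4.239×10⁻⁶ mol photons = 0.50.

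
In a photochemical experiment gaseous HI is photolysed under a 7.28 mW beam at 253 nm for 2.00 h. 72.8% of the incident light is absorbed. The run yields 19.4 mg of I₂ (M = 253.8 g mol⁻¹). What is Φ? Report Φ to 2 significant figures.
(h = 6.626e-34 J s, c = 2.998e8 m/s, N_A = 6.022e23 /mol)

Φ = 0.95

Product: 19.4 mg / 253.8 g mol⁻¹ = 7.644e-5 mol.
Photon energy at 253 nm: hc/λ = (6.626e-34)(2.998e8)/(253e-9) = 7.852e-19 J.
Energy delivered: (7.28 mW)(7200 s) = 52.42 J.
Photons incident: 52.42 / 7.852e-19 = 6.676e19, i.e. 6.676e19/6.022e23 = 1.109e-4 mol.
Photons absorbed: 0.728 × 1.109e-4 = 8.074e-5 mol.
Φ = 7.644e-5 mol / 8.074e-5 mol photons = 0.95.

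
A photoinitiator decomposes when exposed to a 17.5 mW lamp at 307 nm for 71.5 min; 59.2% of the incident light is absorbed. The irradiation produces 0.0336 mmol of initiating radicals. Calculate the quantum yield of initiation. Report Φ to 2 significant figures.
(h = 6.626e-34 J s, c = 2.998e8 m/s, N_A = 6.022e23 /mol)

Product: 0.0336 mmol = 3.36e-5 mol.
Photon energy at 307 nm: hc/λ = (6.626e-34)(2.998e8)/(307e-9) = 6.471e-19 J.
Energy delivered: (17.5 mW)(4290 s) = 75.08 J.
Photons incident: 75.08 / 6.471e-19 = 1.160e20, i.e. 1.160e20/6.022e23 = 1.926e-4 mol.
Photons absorbed: 0.592 × 1.926e-4 = 1.140e-4 mol.
Φ = 3.36e-5 mol / 1.140e-4 mol photons = 0.29.

Φ = 0.29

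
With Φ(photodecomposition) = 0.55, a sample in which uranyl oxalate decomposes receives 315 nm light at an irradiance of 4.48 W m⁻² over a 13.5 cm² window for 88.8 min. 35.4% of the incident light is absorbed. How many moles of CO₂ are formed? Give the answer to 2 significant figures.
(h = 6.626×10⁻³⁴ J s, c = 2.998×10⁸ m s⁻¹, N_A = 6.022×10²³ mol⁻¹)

1.7×10⁻⁵ mol

Photon energy at 315 nm: hc/λ = (6.626×10⁻³⁴)(2.998×10⁸)/(315×10⁻⁹) = 6.306×10⁻¹⁹ J.
Energy delivered: (4.48 W m⁻²)(13.5×10⁻⁴ m²)(5328 s) = 32.22 J.
Photons incident: 32.22 / 6.306×10⁻¹⁹ = 5.109×10¹⁹, i.e. 5.109×10¹⁹/6.022×10²³ = 8.484×10⁻⁵ mol.
Photons absorbed: 0.354 × 8.484×10⁻⁵ = 3.003×10⁻⁵ mol.
Product: Φ × n_abs = 0.55 × 3.003×10⁻⁵ = 1.652×10⁻⁵ mol.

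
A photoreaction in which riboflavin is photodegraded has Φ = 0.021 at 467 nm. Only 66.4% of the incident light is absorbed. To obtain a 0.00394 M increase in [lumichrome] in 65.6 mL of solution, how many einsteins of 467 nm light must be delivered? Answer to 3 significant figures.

Product: (0.00394 M)(0.0656 L) = 2.585×10⁻⁴ mol.
Photons that must be absorbed: 2.585×10⁻⁴ / 0.021 = 0.01231 mol.
Incident photons needed: 0.01231 / 0.664 = 0.01854 mol.

0.0185 einstein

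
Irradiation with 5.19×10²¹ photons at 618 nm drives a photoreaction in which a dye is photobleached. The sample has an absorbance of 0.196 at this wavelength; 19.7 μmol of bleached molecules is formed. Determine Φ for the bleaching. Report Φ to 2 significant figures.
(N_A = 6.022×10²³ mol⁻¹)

Φ = 0.0063

Product: 19.7 μmol = 1.97×10⁻⁵ mol.
Moles of photons: 5.19×10²¹ / 6.022×10²³ = 0.008618 mol.
Fraction absorbed: 1 − 10^(−0.196) = 0.3632.
Photons absorbed: 0.3632 × 0.008618 = 0.003130 mol.
Φ = 1.97×10⁻⁵ mol / 0.003130 mol photons = 0.0063.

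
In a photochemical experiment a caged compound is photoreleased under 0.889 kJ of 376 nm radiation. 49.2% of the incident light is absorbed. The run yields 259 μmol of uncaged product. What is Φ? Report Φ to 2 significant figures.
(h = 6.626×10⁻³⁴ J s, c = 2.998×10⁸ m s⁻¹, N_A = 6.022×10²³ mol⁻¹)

Product: 259 μmol = 2.59×10⁻⁴ mol.
Photon energy at 376 nm: hc/λ = (6.626×10⁻³⁴)(2.998×10⁸)/(376×10⁻⁹) = 5.283×10⁻¹⁹ J.
Incident energy: 0.889 kJ = 889 J.
Photons incident: 889 / 5.283×10⁻¹⁹ = 1.683×10²¹, i.e. 1.683×10²¹/6.022×10²³ = 0.002795 mol.
Photons absorbed: 0.492 × 0.002795 = 0.001375 mol.
Φ = 2.59×10⁻⁴ mol / 0.001375 mol photons = 0.19.

Φ = 0.19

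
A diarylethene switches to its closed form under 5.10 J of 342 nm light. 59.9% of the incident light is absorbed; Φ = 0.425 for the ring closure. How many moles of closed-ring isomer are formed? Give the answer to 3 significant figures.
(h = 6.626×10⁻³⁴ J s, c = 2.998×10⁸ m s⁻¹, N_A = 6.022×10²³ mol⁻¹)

Photon energy at 342 nm: hc/λ = (6.626×10⁻³⁴)(2.998×10⁸)/(342×10⁻⁹) = 5.808×10⁻¹⁹ J.
Photons incident: 5.10 / 5.808×10⁻¹⁹ = 8.781×10¹⁸, i.e. 8.781×10¹⁸/6.022×10²³ = 1.458×10⁻⁵ mol.
Photons absorbed: 0.599 × 1.458×10⁻⁵ = 8.733×10⁻⁶ mol.
Product: Φ × n_abs = 0.425 × 8.733×10⁻⁶ = 3.712×10⁻⁶ mol.

3.71×10⁻⁶ mol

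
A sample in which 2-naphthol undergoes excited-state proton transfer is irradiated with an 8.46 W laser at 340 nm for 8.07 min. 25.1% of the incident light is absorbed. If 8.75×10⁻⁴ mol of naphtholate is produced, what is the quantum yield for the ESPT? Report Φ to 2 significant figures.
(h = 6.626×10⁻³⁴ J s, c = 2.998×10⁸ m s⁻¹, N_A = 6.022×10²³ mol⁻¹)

Photon energy at 340 nm: hc/λ = (6.626×10⁻³⁴)(2.998×10⁸)/(340×10⁻⁹) = 5.843×10⁻¹⁹ J.
Energy delivered: (8.46 W)(484.2 s) = 4096 J.
Photons incident: 4096 / 5.843×10⁻¹⁹ = 7.010×10²¹, i.e. 7.010×10²¹/6.022×10²³ = 0.01164 mol.
Photons absorbed: 0.251 × 0.01164 = 0.002922 mol.
Φ = 8.75×10⁻⁴ mol / 0.002922 mol photons = 0.30.

Φ = 0.30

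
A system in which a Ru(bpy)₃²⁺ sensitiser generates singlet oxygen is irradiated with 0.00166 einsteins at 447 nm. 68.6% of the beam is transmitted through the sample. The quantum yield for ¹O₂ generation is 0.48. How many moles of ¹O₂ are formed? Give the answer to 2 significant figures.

Fraction absorbed: 1 − 68.6/100 = 0.3140.
Photons absorbed: 0.3140 × 0.00166 = 5.212×10⁻⁴ mol.
Product: Φ × n_abs = 0.48 × 5.212×10⁻⁴ = 2.502×10⁻⁴ mol.

2.5×10⁻⁴ mol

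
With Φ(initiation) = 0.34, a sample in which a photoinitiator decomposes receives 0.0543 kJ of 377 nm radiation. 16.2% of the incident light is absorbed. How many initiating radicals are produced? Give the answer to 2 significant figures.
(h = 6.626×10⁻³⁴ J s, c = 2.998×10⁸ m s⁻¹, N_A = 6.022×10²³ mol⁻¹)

Photon energy at 377 nm: hc/λ = (6.626×10⁻³⁴)(2.998×10⁸)/(377×10⁻⁹) = 5.269×10⁻¹⁹ J.
Incident energy: 0.0543 kJ = 54.3 J.
Photons incident: 54.3 / 5.269×10⁻¹⁹ = 1.031×10²⁰, i.e. 1.031×10²⁰/6.022×10²³ = 1.712×10⁻⁴ mol.
Photons absorbed: 0.162 × 1.712×10⁻⁴ = 2.773×10⁻⁵ mol.
Product: Φ × n_abs = 0.34 × 2.773×10⁻⁵ = 9.428×10⁻⁶ mol.
As a count: 9.428×10⁻⁶ × 6.022×10²³ = 5.7×10¹⁸.

5.7×10¹⁸ initiating radicals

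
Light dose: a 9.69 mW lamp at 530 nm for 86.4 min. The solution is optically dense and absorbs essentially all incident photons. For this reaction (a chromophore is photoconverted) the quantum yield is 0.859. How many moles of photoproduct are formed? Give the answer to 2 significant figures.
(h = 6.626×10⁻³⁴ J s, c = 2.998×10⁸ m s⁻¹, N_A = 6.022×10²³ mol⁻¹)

1.9×10⁻⁴ mol

Photon energy at 530 nm: hc/λ = (6.626×10⁻³⁴)(2.998×10⁸)/(530×10⁻⁹) = 3.748×10⁻¹⁹ J.
Energy delivered: (9.69 mW)(5184 s) = 50.23 J.
Photons incident: 50.23 / 3.748×10⁻¹⁹ = 1.340×10²⁰, i.e. 1.340×10²⁰/6.022×10²³ = 2.225×10⁻⁴ mol.
Product: Φ × n_abs = 0.859 × 2.225×10⁻⁴ = 1.911×10⁻⁴ mol.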